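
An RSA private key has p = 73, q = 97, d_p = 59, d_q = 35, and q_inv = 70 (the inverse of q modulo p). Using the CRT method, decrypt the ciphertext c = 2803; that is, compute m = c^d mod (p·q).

2729

m₁ = c^(d_p) mod p: c ≡ 29 (mod 73), and 29^59 mod 73 = 28.
m₂ = c^(d_q) mod q: c ≡ 87 (mod 97), and 87^35 mod 97 = 13.
h = q_inv·(m₁ − m₂) mod p = 70·(28 − 13) mod 73 = 28.
m = m₂ + h·q = 13 + 28·97 = 2729.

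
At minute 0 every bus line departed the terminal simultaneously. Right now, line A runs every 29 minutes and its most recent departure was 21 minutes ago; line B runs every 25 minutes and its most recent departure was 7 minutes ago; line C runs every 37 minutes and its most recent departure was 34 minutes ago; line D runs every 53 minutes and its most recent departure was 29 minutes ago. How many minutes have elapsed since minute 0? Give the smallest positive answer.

282307

The moduli are pairwise coprime; N = 29·25·37·53 = 1421725.
N/29 = 49025; 49025 ≡ 15 (mod 29); 15·2 ≡ 1, so inverse 2.
N/25 = 56869; 56869 ≡ 19 (mod 25); 19·4 ≡ 1, so inverse 4.
N/37 = 38425; 38425 ≡ 19 (mod 37); 19·2 ≡ 1, so inverse 2.
N/53 = 26825; 26825 ≡ 7 (mod 53); 7·38 ≡ 1, so inverse 38.
t ≡ 21·49025·2 + 7·56869·4 + 34·38425·2 + 29·26825·38 = 35825432.
35825432 mod 1421725 = 282307.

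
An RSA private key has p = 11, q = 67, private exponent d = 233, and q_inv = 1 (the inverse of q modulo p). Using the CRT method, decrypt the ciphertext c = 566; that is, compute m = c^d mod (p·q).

d_p = d mod (p−1) = 233 mod 10 = 3; d_q = d mod (q−1) = 35.
m₁ = c^(d_p) mod p: c ≡ 5 (mod 11), and 5^3 mod 11 = 4.
m₂ = c^(d_q) mod q: c ≡ 30 (mod 67), and 30^35 mod 67 = 38.
h = q_inv·(m₁ − m₂) mod p = 1·(4 − 38) mod 11 = 10.
m = m₂ + h·q = 38 + 10·67 = 708.

708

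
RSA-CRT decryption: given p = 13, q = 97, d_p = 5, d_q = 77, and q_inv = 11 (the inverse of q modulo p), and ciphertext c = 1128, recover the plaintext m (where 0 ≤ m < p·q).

1005

m₁ = c^(d_p) mod p: c ≡ 10 (mod 13), and 10^5 mod 13 = 4.
m₂ = c^(d_q) mod q: c ≡ 61 (mod 97), and 61^77 mod 97 = 35.
h = q_inv·(m₁ − m₂) mod p = 11·(4 − 35) mod 13 = 10.
m = m₂ + h·q = 35 + 10·97 = 1005.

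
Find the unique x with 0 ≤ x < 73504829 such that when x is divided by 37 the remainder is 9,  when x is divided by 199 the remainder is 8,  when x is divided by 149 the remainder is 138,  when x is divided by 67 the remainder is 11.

43605286

The moduli are pairwise coprime; N = 37·199·149·67 = 73504829.
N/37 = 1986617; 1986617 ≡ 13 (mod 37); 13·20 ≡ 1, so inverse 20.
N/199 = 369371; 369371 ≡ 27 (mod 199); 27·59 ≡ 1, so inverse 59.
N/149 = 493321; 493321 ≡ 131 (mod 149); 131·91 ≡ 1, so inverse 91.
N/67 = 1097087; 1097087 ≡ 29 (mod 67); 29·37 ≡ 1, so inverse 37.
x ≡ 9·1986617·20 + 8·369371·59 + 138·493321·91 + 11·1097087·37 = 7173573699.
7173573699 mod 73504829 = 43605286.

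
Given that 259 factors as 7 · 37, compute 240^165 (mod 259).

Mod 7: 240 ≡ 2; by Fermat, exponent reduces to 165 mod 6 = 3; 2^3 ≡ 1 (mod 7).
Mod 37: 240 ≡ 18; by Fermat, exponent reduces to 165 mod 36 = 21; 18^21 ≡ 14 (mod 37).
Combine by CRT: x ≡ 1 (mod 7), x ≡ 14 (mod 37) ⇒ x ≡ 162 (mod 259).

162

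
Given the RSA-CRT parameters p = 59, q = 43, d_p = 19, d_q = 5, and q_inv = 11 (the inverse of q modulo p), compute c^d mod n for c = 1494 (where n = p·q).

m₁ = c^(d_p) mod p: c ≡ 19 (mod 59), and 19^19 mod 59 = 22.
m₂ = c^(d_q) mod q: c ≡ 32 (mod 43), and 32^5 mod 43 = 27.
h = q_inv·(m₁ − m₂) mod p = 11·(22 − 27) mod 59 = 4.
m = m₂ + h·q = 27 + 4·43 = 199.

199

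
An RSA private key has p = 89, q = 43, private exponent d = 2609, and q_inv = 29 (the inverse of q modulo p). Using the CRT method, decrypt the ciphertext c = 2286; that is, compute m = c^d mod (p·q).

3821

d_p = d mod (p−1) = 2609 mod 88 = 57; d_q = d mod (q−1) = 5.
m₁ = c^(d_p) mod p: c ≡ 61 (mod 89), and 61^57 mod 89 = 83.
m₂ = c^(d_q) mod q: c ≡ 7 (mod 43), and 7^5 mod 43 = 37.
h = q_inv·(m₁ − m₂) mod p = 29·(83 − 37) mod 89 = 88.
m = m₂ + h·q = 37 + 88·43 = 3821.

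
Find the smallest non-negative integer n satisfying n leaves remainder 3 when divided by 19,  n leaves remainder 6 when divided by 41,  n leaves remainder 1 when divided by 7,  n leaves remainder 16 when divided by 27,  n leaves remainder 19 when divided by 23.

3318505

The moduli are pairwise coprime; M = 19·41·7·27·23 = 3386313.
M/19 = 178227; 178227 ≡ 7 (mod 19); 7·11 ≡ 1, so inverse 11.
M/41 = 82593; 82593 ≡ 19 (mod 41); 19·13 ≡ 1, so inverse 13.
M/7 = 483759; 483759 ≡ 3 (mod 7); 3·5 ≡ 1, so inverse 5.
M/27 = 125419; 125419 ≡ 4 (mod 27); 4·7 ≡ 1, so inverse 7.
M/23 = 147231; 147231 ≡ 8 (mod 23); 8·3 ≡ 1, so inverse 3.
n ≡ 3·178227·11 + 6·82593·13 + 1·483759·5 + 16·125419·7 + 19·147231·3 = 37181635.
37181635 mod 3386313 = 3318505.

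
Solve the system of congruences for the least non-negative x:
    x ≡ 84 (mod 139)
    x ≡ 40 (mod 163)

From x ≡ 84 (mod 139) write x = 84 + 139t. Substituting into x ≡ 40 (mod 163) gives 139t ≡ 119 (mod 163), and since 139⁻¹ ≡ 129 (mod 163), t ≡ 29. Hence x ≡ 84 + 139·29 = 4115 (mod 22657).

4115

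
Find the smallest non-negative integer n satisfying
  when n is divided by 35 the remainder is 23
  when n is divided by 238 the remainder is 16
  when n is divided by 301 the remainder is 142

gcd(35, 238) = 7 and 7 | (16 − 23), so the pair is consistent; merging gives n ≡ 968 (mod 1190), where 1190 = lcm(35, 238).
gcd(1190, 301) = 7 and 7 | (142 − 968), so the pair is consistent; merging gives n ≡ 20008 (mod 51170), where 51170 = lcm(1190, 301).
The solution is unique modulo lcm(35, 238, 301) = 51170.

20008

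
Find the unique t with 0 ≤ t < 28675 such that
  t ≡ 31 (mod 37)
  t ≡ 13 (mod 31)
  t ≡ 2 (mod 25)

The moduli are pairwise coprime; N = 37·31·25 = 28675.
N/37 = 775; 775 ≡ 35 (mod 37); 35·18 ≡ 1, so inverse 18.
N/31 = 925; 925 ≡ 26 (mod 31); 26·6 ≡ 1, so inverse 6.
N/25 = 1147; 1147 ≡ 22 (mod 25); 22·8 ≡ 1, so inverse 8.
t ≡ 31·775·18 + 13·925·6 + 2·1147·8 = 522952.
522952 mod 28675 = 6802.

6802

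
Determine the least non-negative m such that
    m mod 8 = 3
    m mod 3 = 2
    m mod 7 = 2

Combine the congruences pairwise.
From m ≡ 3 (mod 8) write m = 3 + 8t. Substituting into m ≡ 2 (mod 3) gives 8t ≡ 2 (mod 3), and since 2⁻¹ ≡ 2 (mod 3), t ≡ 1. Hence m ≡ 3 + 8·1 = 11 (mod 24).
From m ≡ 11 (mod 24) write m = 11 + 24t. Substituting into m ≡ 2 (mod 7) gives 24t ≡ 5 (mod 7), and since 3⁻¹ ≡ 5 (mod 7), t ≡ 4. Hence m ≡ 11 + 24·4 = 107 (mod 168).

107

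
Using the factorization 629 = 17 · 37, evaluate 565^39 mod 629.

Mod 17: 565 ≡ 4; by Fermat, exponent reduces to 39 mod 16 = 7; 4^7 ≡ 13 (mod 17).
Mod 37: 565 ≡ 10; by Fermat, exponent reduces to 39 mod 36 = 3; 10^3 ≡ 1 (mod 37).
Combine by CRT: x ≡ 13 (mod 17), x ≡ 1 (mod 37) ⇒ x ≡ 149 (mod 629).

149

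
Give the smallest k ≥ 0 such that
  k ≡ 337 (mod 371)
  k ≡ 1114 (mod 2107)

41147

gcd(371, 2107) = 7 and 7 | (1114 − 337), so the pair is consistent; merging gives k ≡ 41147 (mod 111671), where 111671 = lcm(371, 2107).
The solution is unique modulo lcm(371, 2107) = 111671.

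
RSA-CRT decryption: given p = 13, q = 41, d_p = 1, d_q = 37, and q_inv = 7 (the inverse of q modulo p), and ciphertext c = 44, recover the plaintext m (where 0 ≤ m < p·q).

161

m₁ = c^(d_p) mod p: c ≡ 5 (mod 13), and 5^1 mod 13 = 5.
m₂ = c^(d_q) mod q: c ≡ 3 (mod 41), and 3^37 mod 41 = 38.
h = q_inv·(m₁ − m₂) mod p = 7·(5 − 38) mod 13 = 3.
m = m₂ + h·q = 38 + 3·41 = 161.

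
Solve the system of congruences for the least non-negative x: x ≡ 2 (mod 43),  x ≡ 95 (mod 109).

Combine the congruences pairwise.
From x ≡ 2 (mod 43) write x = 2 + 43t. Substituting into x ≡ 95 (mod 109) gives 43t ≡ 93 (mod 109), and since 43⁻¹ ≡ 71 (mod 109), t ≡ 63. Hence x ≡ 2 + 43·63 = 2711 (mod 4687).

2711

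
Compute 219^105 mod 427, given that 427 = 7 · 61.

365

Mod 7: 219 ≡ 2; by Fermat, exponent reduces to 105 mod 6 = 3; 2^3 ≡ 1 (mod 7).
Mod 61: 219 ≡ 36; by Fermat, exponent reduces to 105 mod 60 = 45; 36^45 ≡ 60 (mod 61).
Combine by CRT: x ≡ 1 (mod 7), x ≡ 60 (mod 61) ⇒ x ≡ 365 (mod 427).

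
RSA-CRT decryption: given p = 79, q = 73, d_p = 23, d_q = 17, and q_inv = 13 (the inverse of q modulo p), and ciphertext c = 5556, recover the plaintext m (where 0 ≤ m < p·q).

m₁ = c^(d_p) mod p: c ≡ 26 (mod 79), and 26^23 mod 79 = 16.
m₂ = c^(d_q) mod q: c ≡ 8 (mod 73), and 8^17 mod 73 = 64.
h = q_inv·(m₁ − m₂) mod p = 13·(16 − 64) mod 79 = 8.
m = m₂ + h·q = 64 + 8·73 = 648.

648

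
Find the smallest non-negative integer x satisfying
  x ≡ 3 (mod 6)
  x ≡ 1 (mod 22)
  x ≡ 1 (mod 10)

Combine the congruences pairwise.
gcd(6, 22) = 2 and 2 | (1 − 3), so the pair is consistent; merging gives x ≡ 45 (mod 66), where 66 = lcm(6, 22).
gcd(66, 10) = 2 and 2 | (1 − 45), so the pair is consistent; merging gives x ≡ 111 (mod 330), where 330 = lcm(66, 10).
The solution is unique modulo lcm(6, 22, 10) = 330.

111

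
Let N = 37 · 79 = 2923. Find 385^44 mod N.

1487

Mod 37: 385 ≡ 15; by Fermat, exponent reduces to 44 mod 36 = 8; 15^8 ≡ 7 (mod 37).
Mod 79: 385 ≡ 69; 69^44 ≡ 65 (mod 79).
Combine by CRT: x ≡ 7 (mod 37), x ≡ 65 (mod 79) ⇒ x ≡ 1487 (mod 2923).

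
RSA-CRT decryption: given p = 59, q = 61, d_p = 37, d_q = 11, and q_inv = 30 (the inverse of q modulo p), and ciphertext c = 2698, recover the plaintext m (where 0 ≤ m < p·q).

2427

m₁ = c^(d_p) mod p: c ≡ 43 (mod 59), and 43^37 mod 59 = 8.
m₂ = c^(d_q) mod q: c ≡ 14 (mod 61), and 14^11 mod 61 = 48.
h = q_inv·(m₁ − m₂) mod p = 30·(8 − 48) mod 59 = 39.
m = m₂ + h·q = 48 + 39·61 = 2427.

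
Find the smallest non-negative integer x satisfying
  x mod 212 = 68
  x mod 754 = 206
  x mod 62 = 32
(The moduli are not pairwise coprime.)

650908

Combine the congruences pairwise.
gcd(212, 754) = 2 and 2 | (206 − 68), so the pair is consistent; merging gives x ≡ 11516 (mod 79924), where 79924 = lcm(212, 754).
gcd(79924, 62) = 2 and 2 | (32 − 11516), so the pair is consistent; merging gives x ≡ 650908 (mod 2477644), where 2477644 = lcm(79924, 62).
The solution is unique modulo lcm(212, 754, 62) = 2477644.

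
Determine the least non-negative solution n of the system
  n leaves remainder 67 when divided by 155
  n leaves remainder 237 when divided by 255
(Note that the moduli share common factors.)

5337

gcd(155, 255) = 5 and 5 | (237 − 67), so the pair is consistent; merging gives n ≡ 5337 (mod 7905), where 7905 = lcm(155, 255).
The solution is unique modulo lcm(155, 255) = 7905.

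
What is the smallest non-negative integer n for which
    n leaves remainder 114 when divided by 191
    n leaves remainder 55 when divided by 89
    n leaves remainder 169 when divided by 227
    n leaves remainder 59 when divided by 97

165369442

The moduli are pairwise coprime; M = 191·89·227·97 = 374300981.
M/191 = 1959691; 1959691 ≡ 31 (mod 191); 31·37 ≡ 1, so inverse 37.
M/89 = 4205629; 4205629 ≡ 23 (mod 89); 23·31 ≡ 1, so inverse 31.
M/227 = 1648903; 1648903 ≡ 202 (mod 227); 202·118 ≡ 1, so inverse 118.
M/97 = 3858773; 3858773 ≡ 16 (mod 97); 16·91 ≡ 1, so inverse 91.
n ≡ 114·1959691·37 + 55·4205629·31 + 169·1648903·118 + 59·3858773·91 = 69036749946.
69036749946 mod 374300981 = 165369442.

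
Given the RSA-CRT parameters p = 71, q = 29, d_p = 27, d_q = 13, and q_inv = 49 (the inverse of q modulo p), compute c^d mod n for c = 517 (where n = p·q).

m₁ = c^(d_p) mod p: c ≡ 20 (mod 71), and 20^27 mod 71 = 32.
m₂ = c^(d_q) mod q: c ≡ 24 (mod 29), and 24^13 mod 29 = 23.
h = q_inv·(m₁ − m₂) mod p = 49·(32 − 23) mod 71 = 15.
m = m₂ + h·q = 23 + 15·29 = 458.

458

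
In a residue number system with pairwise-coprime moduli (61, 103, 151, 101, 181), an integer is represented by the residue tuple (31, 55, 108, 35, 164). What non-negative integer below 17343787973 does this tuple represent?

The moduli are pairwise coprime; N = 61·103·151·101·181 = 17343787973.
N/61 = 284324393; 284324393 ≡ 38 (mod 61); 38·53 ≡ 1, so inverse 53.
N/103 = 168386291; 168386291 ≡ 37 (mod 103); 37·39 ≡ 1, so inverse 39.
N/151 = 114859523; 114859523 ≡ 14 (mod 151); 14·54 ≡ 1, so inverse 54.
N/101 = 171720673; 171720673 ≡ 69 (mod 101); 69·41 ≡ 1, so inverse 41.
N/181 = 95822033; 95822033 ≡ 90 (mod 181); 90·179 ≡ 1, so inverse 179.
x ≡ 31·284324393·53 + 55·168386291·39 + 108·114859523·54 + 35·171720673·41 + 164·95822033·179 = 4557565076533.
4557565076533 mod 17343787973 = 13492627607.

13492627607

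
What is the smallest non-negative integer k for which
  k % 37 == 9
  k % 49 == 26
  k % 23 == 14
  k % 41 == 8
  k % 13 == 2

The moduli are pairwise coprime; N = 37·49·23·41·13 = 22225567.
N/37 = 600691; 600691 ≡ 33 (mod 37); 33·9 ≡ 1, so inverse 9.
N/49 = 453583; 453583 ≡ 39 (mod 49); 39·44 ≡ 1, so inverse 44.
N/23 = 966329; 966329 ≡ 7 (mod 23); 7·10 ≡ 1, so inverse 10.
N/41 = 542087; 542087 ≡ 26 (mod 41); 26·30 ≡ 1, so inverse 30.
N/13 = 1709659; 1709659 ≡ 3 (mod 13); 3·9 ≡ 1, so inverse 9.
k ≡ 9·600691·9 + 26·453583·44 + 14·966329·10 + 8·542087·30 + 2·1709659·9 = 863715725.
863715725 mod 22225567 = 19144179.

19144179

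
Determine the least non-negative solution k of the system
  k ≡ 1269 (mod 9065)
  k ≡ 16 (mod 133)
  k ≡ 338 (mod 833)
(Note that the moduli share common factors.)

780859

Combine the congruences pairwise.
gcd(9065, 133) = 7 and 7 | (16 − 1269), so the pair is consistent; merging gives k ≡ 91919 (mod 172235), where 172235 = lcm(9065, 133).
gcd(172235, 833) = 49 and 49 | (338 − 91919), so the pair is consistent; merging gives k ≡ 780859 (mod 2927995), where 2927995 = lcm(172235, 833).
The solution is unique modulo lcm(9065, 133, 833) = 2927995.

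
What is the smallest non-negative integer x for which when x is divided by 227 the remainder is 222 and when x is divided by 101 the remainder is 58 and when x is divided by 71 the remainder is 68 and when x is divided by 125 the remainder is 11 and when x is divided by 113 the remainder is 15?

1787904886

The moduli are pairwise coprime; N = 227·101·71·125·113 = 22992915125.
N/227 = 101290375; 101290375 ≡ 24 (mod 227); 24·123 ≡ 1, so inverse 123.
N/101 = 227652625; 227652625 ≡ 39 (mod 101); 39·57 ≡ 1, so inverse 57.
N/71 = 323843875; 323843875 ≡ 24 (mod 71); 24·3 ≡ 1, so inverse 3.
N/125 = 183943321; 183943321 ≡ 71 (mod 125); 71·81 ≡ 1, so inverse 81.
N/113 = 203477125; 203477125 ≡ 59 (mod 113); 59·23 ≡ 1, so inverse 23.
x ≡ 222·101290375·123 + 58·227652625·57 + 68·323843875·3 + 11·183943321·81 + 15·203477125·23 = 3818611815636.
3818611815636 mod 22992915125 = 1787904886.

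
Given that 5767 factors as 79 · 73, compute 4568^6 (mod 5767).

Mod 79: 4568 ≡ 65; 65^6 ≡ 46 (mod 79).
Mod 73: 4568 ≡ 42; 42^6 ≡ 49 (mod 73).
Combine by CRT: x ≡ 46 (mod 79), x ≡ 49 (mod 73) ⇒ x ≡ 2969 (mod 5767).

2969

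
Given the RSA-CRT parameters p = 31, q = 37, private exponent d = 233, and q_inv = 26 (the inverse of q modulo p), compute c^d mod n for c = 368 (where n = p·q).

463

d_p = d mod (p−1) = 233 mod 30 = 23; d_q = d mod (q−1) = 17.
m₁ = c^(d_p) mod p: c ≡ 27 (mod 31), and 27^23 mod 31 = 29.
m₂ = c^(d_q) mod q: c ≡ 35 (mod 37), and 35^17 mod 37 = 19.
h = q_inv·(m₁ − m₂) mod p = 26·(29 − 19) mod 31 = 12.
m = m₂ + h·q = 19 + 12·37 = 463.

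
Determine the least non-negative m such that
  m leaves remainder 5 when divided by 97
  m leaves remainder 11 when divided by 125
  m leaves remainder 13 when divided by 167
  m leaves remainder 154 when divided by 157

27157386

The moduli are pairwise coprime; N = 97·125·167·157 = 317905375.
N/97 = 3277375; 3277375 ≡ 36 (mod 97); 36·62 ≡ 1, so inverse 62.
N/125 = 2543243; 2543243 ≡ 118 (mod 125); 118·107 ≡ 1, so inverse 107.
N/167 = 1903625; 1903625 ≡ 159 (mod 167); 159·146 ≡ 1, so inverse 146.
N/157 = 2024875; 2024875 ≡ 46 (mod 157); 46·99 ≡ 1, so inverse 99.
m ≡ 5·3277375·62 + 11·2543243·107 + 13·1903625·146 + 154·2024875·99 = 38493707761.
38493707761 mod 317905375 = 27157386.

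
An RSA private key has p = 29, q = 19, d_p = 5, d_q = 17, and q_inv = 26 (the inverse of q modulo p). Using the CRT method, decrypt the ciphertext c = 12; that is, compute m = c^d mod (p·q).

331

m₁ = c^(d_p) mod p: c ≡ 12 (mod 29), and 12^5 mod 29 = 12.
m₂ = c^(d_q) mod q: c ≡ 12 (mod 19), and 12^17 mod 19 = 8.
h = q_inv·(m₁ − m₂) mod p = 26·(12 − 8) mod 29 = 17.
m = m₂ + h·q = 8 + 17·19 = 331.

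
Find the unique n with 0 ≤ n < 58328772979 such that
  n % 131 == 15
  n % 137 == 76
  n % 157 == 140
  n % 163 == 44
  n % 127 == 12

Combine the congruences pairwise.
From n ≡ 15 (mod 131) write n = 15 + 131t. Substituting into n ≡ 76 (mod 137) gives 131t ≡ 61 (mod 137), and since 131⁻¹ ≡ 114 (mod 137), t ≡ 104. Hence n ≡ 15 + 131·104 = 13639 (mod 17947).
From n ≡ 13639 (mod 17947) write n = 13639 + 17947t. Substituting into n ≡ 140 (mod 157) gives 17947t ≡ 3 (mod 157), and since 49⁻¹ ≡ 141 (mod 157), t ≡ 109. Hence n ≡ 13639 + 17947·109 = 1969862 (mod 2817679).
From n ≡ 1969862 (mod 2817679) write n = 1969862 + 2817679t. Substituting into n ≡ 44 (mod 163) gives 2817679t ≡ 37 (mod 163), and since 61⁻¹ ≡ 155 (mod 163), t ≡ 30. Hence n ≡ 1969862 + 2817679·30 = 86500232 (mod 459281677).
From n ≡ 86500232 (mod 459281677) write n = 86500232 + 459281677t. Substituting into n ≡ 12 (mod 127) gives 459281677t ≡ 115 (mod 127), and since 20⁻¹ ≡ 108 (mod 127), t ≡ 101. Hence n ≡ 86500232 + 459281677·101 = 46473949609 (mod 58328772979).

46473949609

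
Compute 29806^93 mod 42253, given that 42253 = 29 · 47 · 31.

22192

Mod 29: 29806 ≡ 23; by Fermat, exponent reduces to 93 mod 28 = 9; 23^9 ≡ 7 (mod 29).
Mod 47: 29806 ≡ 8; by Fermat, exponent reduces to 93 mod 46 = 1; 8^1 ≡ 8 (mod 47).
Mod 31: 29806 ≡ 15; by Fermat, exponent reduces to 93 mod 30 = 3; 15^3 ≡ 27 (mod 31).
Combine by CRT: x ≡ 7 (mod 29), x ≡ 8 (mod 47), x ≡ 27 (mod 31) ⇒ x ≡ 22192 (mod 42253).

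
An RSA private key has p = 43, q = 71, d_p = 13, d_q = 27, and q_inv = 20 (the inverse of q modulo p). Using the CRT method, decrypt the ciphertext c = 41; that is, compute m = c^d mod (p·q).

m₁ = c^(d_p) mod p: c ≡ 41 (mod 43), and 41^13 mod 43 = 21.
m₂ = c^(d_q) mod q: c ≡ 41 (mod 71), and 41^27 mod 71 = 26.
h = q_inv·(m₁ − m₂) mod p = 20·(21 − 26) mod 43 = 29.
m = m₂ + h·q = 26 + 29·71 = 2085.

2085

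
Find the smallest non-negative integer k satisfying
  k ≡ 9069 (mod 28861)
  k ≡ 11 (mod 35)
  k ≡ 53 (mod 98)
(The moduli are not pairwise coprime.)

gcd(28861, 35) = 7 and 7 | (11 − 9069), so the pair is consistent; merging gives k ≡ 66791 (mod 144305), where 144305 = lcm(28861, 35).
gcd(144305, 98) = 49 and 49 | (53 − 66791), so the pair is consistent; merging gives k ≡ 66791 (mod 288610), where 288610 = lcm(144305, 98).
The solution is unique modulo lcm(28861, 35, 98) = 288610.

66791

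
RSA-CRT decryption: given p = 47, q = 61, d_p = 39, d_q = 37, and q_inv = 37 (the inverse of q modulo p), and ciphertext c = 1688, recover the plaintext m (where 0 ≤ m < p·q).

m₁ = c^(d_p) mod p: c ≡ 43 (mod 47), and 43^39 mod 47 = 5.
m₂ = c^(d_q) mod q: c ≡ 41 (mod 61), and 41^37 mod 61 = 27.
h = q_inv·(m₁ − m₂) mod p = 37·(5 − 27) mod 47 = 32.
m = m₂ + h·q = 27 + 32·61 = 1979.

1979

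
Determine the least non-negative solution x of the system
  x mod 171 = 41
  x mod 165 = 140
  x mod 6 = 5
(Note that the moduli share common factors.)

Combine the congruences pairwise.
gcd(171, 165) = 3 and 3 | (140 − 41), so the pair is consistent; merging gives x ≡ 7565 (mod 9405), where 9405 = lcm(171, 165).
gcd(9405, 6) = 3 and 3 | (5 − 7565), so the pair is consistent; merging gives x ≡ 7565 (mod 18810), where 18810 = lcm(9405, 6).
The solution is unique modulo lcm(171, 165, 6) = 18810.

7565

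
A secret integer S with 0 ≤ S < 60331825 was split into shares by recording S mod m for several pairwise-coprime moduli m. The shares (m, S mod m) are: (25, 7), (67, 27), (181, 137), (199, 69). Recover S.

49643007

Combine the congruences pairwise.
From S ≡ 7 (mod 25) write S = 7 + 25t. Substituting into S ≡ 27 (mod 67) gives 25t ≡ 20 (mod 67), and since 25⁻¹ ≡ 59 (mod 67), t ≡ 41. Hence S ≡ 7 + 25·41 = 1032 (mod 1675).
From S ≡ 1032 (mod 1675) write S = 1032 + 1675t. Substituting into S ≡ 137 (mod 181) gives 1675t ≡ 10 (mod 181), and since 46⁻¹ ≡ 122 (mod 181), t ≡ 134. Hence S ≡ 1032 + 1675·134 = 225482 (mod 303175).
From S ≡ 225482 (mod 303175) write S = 225482 + 303175t. Substituting into S ≡ 69 (mod 199) gives 303175t ≡ 54 (mod 199), and since 98⁻¹ ≡ 132 (mod 199), t ≡ 163. Hence S ≡ 225482 + 303175·163 = 49643007 (mod 60331825).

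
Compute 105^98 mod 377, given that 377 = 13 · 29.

Mod 13: 105 ≡ 1; by Fermat, exponent reduces to 98 mod 12 = 2; 1^2 ≡ 1 (mod 13).
Mod 29: 105 ≡ 18; by Fermat, exponent reduces to 98 mod 28 = 14; 18^14 ≡ 28 (mod 29).
Combine by CRT: x ≡ 1 (mod 13), x ≡ 28 (mod 29) ⇒ x ≡ 144 (mod 377).

144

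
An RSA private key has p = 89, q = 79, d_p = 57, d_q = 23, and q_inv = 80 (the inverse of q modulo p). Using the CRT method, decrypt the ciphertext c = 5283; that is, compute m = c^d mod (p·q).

4228

m₁ = c^(d_p) mod p: c ≡ 32 (mod 89), and 32^57 mod 89 = 45.
m₂ = c^(d_q) mod q: c ≡ 69 (mod 79), and 69^23 mod 79 = 41.
h = q_inv·(m₁ − m₂) mod p = 80·(45 − 41) mod 89 = 53.
m = m₂ + h·q = 41 + 53·79 = 4228.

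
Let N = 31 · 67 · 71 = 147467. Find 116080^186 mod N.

9874

Mod 31: 116080 ≡ 16; by Fermat, exponent reduces to 186 mod 30 = 6; 16^6 ≡ 16 (mod 31).
Mod 67: 116080 ≡ 36; by Fermat, exponent reduces to 186 mod 66 = 54; 36^54 ≡ 25 (mod 67).
Mod 71: 116080 ≡ 66; by Fermat, exponent reduces to 186 mod 70 = 46; 66^46 ≡ 5 (mod 71).
Combine by CRT: x ≡ 16 (mod 31), x ≡ 25 (mod 67), x ≡ 5 (mod 71) ⇒ x ≡ 9874 (mod 147467).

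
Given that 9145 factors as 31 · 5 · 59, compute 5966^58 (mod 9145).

Mod 31: 5966 ≡ 14; by Fermat, exponent reduces to 58 mod 30 = 28; 14^28 ≡ 28 (mod 31).
Mod 5: 5966 ≡ 1; by Fermat, exponent reduces to 58 mod 4 = 2; 1^2 ≡ 1 (mod 5).
Mod 59: 5966 ≡ 7; since 58 | 58, by Fermat 7^58 ≡ 1 (mod 59).
Combine by CRT: x ≡ 28 (mod 31), x ≡ 1 (mod 5), x ≡ 1 (mod 59) ⇒ x ≡ 6786 (mod 9145).

6786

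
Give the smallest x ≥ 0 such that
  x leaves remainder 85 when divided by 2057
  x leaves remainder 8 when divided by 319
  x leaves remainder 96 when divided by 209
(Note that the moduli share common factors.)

gcd(2057, 319) = 11 and 11 | (8 − 85), so the pair is consistent; merging gives x ≡ 49453 (mod 59653), where 59653 = lcm(2057, 319).
gcd(59653, 209) = 11 and 11 | (96 − 49453), so the pair is consistent; merging gives x ≡ 168759 (mod 1133407), where 1133407 = lcm(59653, 209).
The solution is unique modulo lcm(2057, 319, 209) = 1133407.

168759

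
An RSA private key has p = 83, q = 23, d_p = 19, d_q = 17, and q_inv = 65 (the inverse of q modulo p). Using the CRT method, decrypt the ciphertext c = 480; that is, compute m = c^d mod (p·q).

m₁ = c^(d_p) mod p: c ≡ 65 (mod 83), and 65^19 mod 83 = 7.
m₂ = c^(d_q) mod q: c ≡ 20 (mod 23), and 20^17 mod 23 = 7.
h = q_inv·(m₁ − m₂) mod p = 65·(7 − 7) mod 83 = 0.
m = m₂ + h·q = 7 + 0·23 = 7.

7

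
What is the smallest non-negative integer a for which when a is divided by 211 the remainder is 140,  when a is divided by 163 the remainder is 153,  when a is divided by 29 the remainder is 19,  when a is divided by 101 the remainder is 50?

29108856

The moduli are pairwise coprime; N = 211·163·29·101 = 100737097.
N/211 = 477427; 477427 ≡ 145 (mod 211); 145·195 ≡ 1, so inverse 195.
N/163 = 618019; 618019 ≡ 86 (mod 163); 86·127 ≡ 1, so inverse 127.
N/29 = 3473693; 3473693 ≡ 15 (mod 29); 15·2 ≡ 1, so inverse 2.
N/101 = 997397; 997397 ≡ 22 (mod 101); 22·23 ≡ 1, so inverse 23.
a ≡ 140·477427·195 + 153·618019·127 + 19·3473693·2 + 50·997397·23 = 26321491173.
26321491173 mod 100737097 = 29108856.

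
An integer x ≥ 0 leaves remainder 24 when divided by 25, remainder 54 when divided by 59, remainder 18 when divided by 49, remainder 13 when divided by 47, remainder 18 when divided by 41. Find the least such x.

From x ≡ 24 (mod 25) write x = 24 + 25t. Substituting into x ≡ 54 (mod 59) gives 25t ≡ 30 (mod 59), and since 25⁻¹ ≡ 26 (mod 59), t ≡ 13. Hence x ≡ 24 + 25·13 = 349 (mod 1475).
From x ≡ 349 (mod 1475) write x = 349 + 1475t. Substituting into x ≡ 18 (mod 49) gives 1475t ≡ 12 (mod 49), and since 5⁻¹ ≡ 10 (mod 49), t ≡ 22. Hence x ≡ 349 + 1475·22 = 32799 (mod 72275).
From x ≡ 32799 (mod 72275) write x = 32799 + 72275t. Substituting into x ≡ 13 (mod 47) gives 72275t ≡ 20 (mod 47), and since 36⁻¹ ≡ 17 (mod 47), t ≡ 11. Hence x ≡ 32799 + 72275·11 = 827824 (mod 3396925).
From x ≡ 827824 (mod 3396925) write x = 827824 + 3396925t. Substituting into x ≡ 18 (mod 41) gives 3396925t ≡ 25 (mod 41), and since 34⁻¹ ≡ 35 (mod 41), t ≡ 14. Hence x ≡ 827824 + 3396925·14 = 48384774 (mod 139273925).

48384774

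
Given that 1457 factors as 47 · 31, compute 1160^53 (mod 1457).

148

Mod 47: 1160 ≡ 32; by Fermat, exponent reduces to 53 mod 46 = 7; 32^7 ≡ 7 (mod 47).
Mod 31: 1160 ≡ 13; by Fermat, exponent reduces to 53 mod 30 = 23; 13^23 ≡ 24 (mod 31).
Combine by CRT: x ≡ 7 (mod 47), x ≡ 24 (mod 31) ⇒ x ≡ 148 (mod 1457).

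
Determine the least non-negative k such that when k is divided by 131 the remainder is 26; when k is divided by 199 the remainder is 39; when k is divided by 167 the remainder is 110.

2923946

The moduli are pairwise coprime; N = 131·199·167 = 4353523.
N/131 = 33233; 33233 ≡ 90 (mod 131); 90·115 ≡ 1, so inverse 115.
N/199 = 21877; 21877 ≡ 186 (mod 199); 186·153 ≡ 1, so inverse 153.
N/167 = 26069; 26069 ≡ 17 (mod 167); 17·59 ≡ 1, so inverse 59.
k ≡ 26·33233·115 + 39·21877·153 + 110·26069·59 = 399094539.
399094539 mod 4353523 = 2923946.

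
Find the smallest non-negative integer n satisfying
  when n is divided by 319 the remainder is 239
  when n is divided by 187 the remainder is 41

2472

gcd(319, 187) = 11 and 11 | (41 − 239), so the pair is consistent; merging gives n ≡ 2472 (mod 5423), where 5423 = lcm(319, 187).
The solution is unique modulo lcm(319, 187) = 5423.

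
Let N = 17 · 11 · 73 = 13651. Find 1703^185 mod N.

Mod 17: 1703 ≡ 3; by Fermat, exponent reduces to 185 mod 16 = 9; 3^9 ≡ 14 (mod 17).
Mod 11: 1703 ≡ 9; by Fermat, exponent reduces to 185 mod 10 = 5; 9^5 ≡ 1 (mod 11).
Mod 73: 1703 ≡ 24; by Fermat, exponent reduces to 185 mod 72 = 41; 24^41 ≡ 3 (mod 73).
Combine by CRT: x ≡ 14 (mod 17), x ≡ 1 (mod 11), x ≡ 3 (mod 73) ⇒ x ≡ 6865 (mod 13651).

6865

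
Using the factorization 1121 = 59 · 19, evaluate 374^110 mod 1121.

Mod 59: 374 ≡ 20; by Fermat, exponent reduces to 110 mod 58 = 52; 20^52 ≡ 21 (mod 59).
Mod 19: 374 ≡ 13; by Fermat, exponent reduces to 110 mod 18 = 2; 13^2 ≡ 17 (mod 19).
Combine by CRT: x ≡ 21 (mod 59), x ≡ 17 (mod 19) ⇒ x ≡ 1024 (mod 1121).

1024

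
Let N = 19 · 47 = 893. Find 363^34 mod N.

Mod 19: 363 ≡ 2; by Fermat, exponent reduces to 34 mod 18 = 16; 2^16 ≡ 5 (mod 19).
Mod 47: 363 ≡ 34; 34^34 ≡ 21 (mod 47).
Combine by CRT: x ≡ 5 (mod 19), x ≡ 21 (mod 47) ⇒ x ≡ 632 (mod 893).

632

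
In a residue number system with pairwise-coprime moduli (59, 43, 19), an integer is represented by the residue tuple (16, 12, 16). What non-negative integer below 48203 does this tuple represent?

14589

Combine the congruences pairwise.
From x ≡ 16 (mod 59) write x = 16 + 59t. Substituting into x ≡ 12 (mod 43) gives 59t ≡ 39 (mod 43), and since 16⁻¹ ≡ 35 (mod 43), t ≡ 32. Hence x ≡ 16 + 59·32 = 1904 (mod 2537).
From x ≡ 1904 (mod 2537) write x = 1904 + 2537t. Substituting into x ≡ 16 (mod 19) gives 2537t ≡ 12 (mod 19), and since 10⁻¹ ≡ 2 (mod 19), t ≡ 5. Hence x ≡ 1904 + 2537·5 = 14589 (mod 48203).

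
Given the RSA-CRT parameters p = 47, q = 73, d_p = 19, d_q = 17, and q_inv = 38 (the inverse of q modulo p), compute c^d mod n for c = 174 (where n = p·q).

m₁ = c^(d_p) mod p: c ≡ 33 (mod 47), and 33^19 mod 47 = 11.
m₂ = c^(d_q) mod q: c ≡ 28 (mod 73), and 28^17 mod 73 = 14.
h = q_inv·(m₁ − m₂) mod p = 38·(11 − 14) mod 47 = 27.
m = m₂ + h·q = 14 + 27·73 = 1985.

1985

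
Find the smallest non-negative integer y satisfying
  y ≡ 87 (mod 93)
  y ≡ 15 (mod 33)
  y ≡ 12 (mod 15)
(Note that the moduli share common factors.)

4272

gcd(93, 33) = 3 and 3 | (15 − 87), so the pair is consistent; merging gives y ≡ 180 (mod 1023), where 1023 = lcm(93, 33).
gcd(1023, 15) = 3 and 3 | (12 − 180), so the pair is consistent; merging gives y ≡ 4272 (mod 5115), where 5115 = lcm(1023, 15).
The solution is unique modulo lcm(93, 33, 15) = 5115.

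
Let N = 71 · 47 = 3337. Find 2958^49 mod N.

Mod 71: 2958 ≡ 47; 47^49 ≡ 46 (mod 71).
Mod 47: 2958 ≡ 44; by Fermat, exponent reduces to 49 mod 46 = 3; 44^3 ≡ 20 (mod 47).
Combine by CRT: x ≡ 46 (mod 71), x ≡ 20 (mod 47) ⇒ x ≡ 3028 (mod 3337).

3028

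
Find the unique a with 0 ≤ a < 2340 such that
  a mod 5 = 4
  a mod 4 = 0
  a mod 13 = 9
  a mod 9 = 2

1244

The moduli are pairwise coprime; N = 5·4·13·9 = 2340.
N/5 = 468; 468 ≡ 3 (mod 5); 3·2 ≡ 1, so inverse 2.
N/4 = 585; 585 ≡ 1 (mod 4), inverse 1.
N/13 = 180; 180 ≡ 11 (mod 13); 11·6 ≡ 1, so inverse 6.
N/9 = 260; 260 ≡ 8 (mod 9); 8·8 ≡ 1, so inverse 8.
a ≡ 4·468·2 + 0·585·1 + 9·180·6 + 2·260·8 = 17624.
17624 mod 2340 = 1244.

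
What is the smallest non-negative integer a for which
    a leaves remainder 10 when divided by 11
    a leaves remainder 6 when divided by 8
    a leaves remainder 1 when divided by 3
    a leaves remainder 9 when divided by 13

2518

From a ≡ 10 (mod 11) write a = 10 + 11t. Substituting into a ≡ 6 (mod 8) gives 11t ≡ 4 (mod 8), and since 3⁻¹ ≡ 3 (mod 8), t ≡ 4. Hence a ≡ 10 + 11·4 = 54 (mod 88).
From a ≡ 54 (mod 88) write a = 54 + 88t. Substituting into a ≡ 1 (mod 3) gives 88t ≡ 1 (mod 3), and since 1⁻¹ ≡ 1 (mod 3), t ≡ 1. Hence a ≡ 54 + 88·1 = 142 (mod 264).
From a ≡ 142 (mod 264) write a = 142 + 264t. Substituting into a ≡ 9 (mod 13) gives 264t ≡ 10 (mod 13), and since 4⁻¹ ≡ 10 (mod 13), t ≡ 9. Hence a ≡ 142 + 264·9 = 2518 (mod 3432).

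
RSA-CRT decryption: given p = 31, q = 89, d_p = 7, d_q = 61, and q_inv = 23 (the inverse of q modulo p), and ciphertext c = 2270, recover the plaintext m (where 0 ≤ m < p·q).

121

m₁ = c^(d_p) mod p: c ≡ 7 (mod 31), and 7^7 mod 31 = 28.
m₂ = c^(d_q) mod q: c ≡ 45 (mod 89), and 45^61 mod 89 = 32.
h = q_inv·(m₁ − m₂) mod p = 23·(28 − 32) mod 31 = 1.
m = m₂ + h·q = 32 + 1·89 = 121.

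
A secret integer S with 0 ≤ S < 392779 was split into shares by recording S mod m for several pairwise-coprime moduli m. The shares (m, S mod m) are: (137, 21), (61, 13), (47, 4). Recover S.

Combine the congruences pairwise.
From S ≡ 21 (mod 137) write S = 21 + 137t. Substituting into S ≡ 13 (mod 61) gives 137t ≡ 53 (mod 61), and since 15⁻¹ ≡ 57 (mod 61), t ≡ 32. Hence S ≡ 21 + 137·32 = 4405 (mod 8357).
From S ≡ 4405 (mod 8357) write S = 4405 + 8357t. Substituting into S ≡ 4 (mod 47) gives 8357t ≡ 17 (mod 47), and since 38⁻¹ ≡ 26 (mod 47), t ≡ 19. Hence S ≡ 4405 + 8357·19 = 163188 (mod 392779).

163188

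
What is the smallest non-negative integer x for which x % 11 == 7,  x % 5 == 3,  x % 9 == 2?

The moduli are pairwise coprime; N = 11·5·9 = 495.
N/11 = 45; 45 ≡ 1 (mod 11), inverse 1.
N/5 = 99; 99 ≡ 4 (mod 5); 4·4 ≡ 1, so inverse 4.
N/9 = 55; 55 ≡ 1 (mod 9), inverse 1.
x ≡ 7·45·1 + 3·99·4 + 2·55·1 = 1613.
1613 mod 495 = 128.

128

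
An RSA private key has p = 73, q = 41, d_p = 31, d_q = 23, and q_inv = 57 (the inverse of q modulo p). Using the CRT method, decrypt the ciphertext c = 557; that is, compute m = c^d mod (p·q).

m₁ = c^(d_p) mod p: c ≡ 46 (mod 73), and 46^31 mod 73 = 27.
m₂ = c^(d_q) mod q: c ≡ 24 (mod 41), and 24^23 mod 41 = 34.
h = q_inv·(m₁ − m₂) mod p = 57·(27 − 34) mod 73 = 39.
m = m₂ + h·q = 34 + 39·41 = 1633.

1633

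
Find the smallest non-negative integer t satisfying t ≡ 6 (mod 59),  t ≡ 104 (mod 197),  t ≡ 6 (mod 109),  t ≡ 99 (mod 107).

115532921

From t ≡ 6 (mod 59) write t = 6 + 59s. Substituting into t ≡ 104 (mod 197) gives 59s ≡ 98 (mod 197), and since 59⁻¹ ≡ 187 (mod 197), s ≡ 5. Hence t ≡ 6 + 59·5 = 301 (mod 11623).
From t ≡ 301 (mod 11623) write t = 301 + 11623s. Substituting into t ≡ 6 (mod 109) gives 11623s ≡ 32 (mod 109), and since 69⁻¹ ≡ 79 (mod 109), s ≡ 21. Hence t ≡ 301 + 11623·21 = 244384 (mod 1266907).
From t ≡ 244384 (mod 1266907) write t = 244384 + 1266907s. Substituting into t ≡ 99 (mod 107) gives 1266907s ≡ 103 (mod 107), and since 27⁻¹ ≡ 4 (mod 107), s ≡ 91. Hence t ≡ 244384 + 1266907·91 = 115532921 (mod 135559049).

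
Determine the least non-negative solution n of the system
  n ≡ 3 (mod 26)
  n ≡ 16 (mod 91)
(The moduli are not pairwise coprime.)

107

Combine the congruences pairwise.
gcd(26, 91) = 13 and 13 | (16 − 3), so the pair is consistent; merging gives n ≡ 107 (mod 182), where 182 = lcm(26, 91).
The solution is unique modulo lcm(26, 91) = 182.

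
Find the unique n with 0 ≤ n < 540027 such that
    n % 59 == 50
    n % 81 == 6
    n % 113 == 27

From n ≡ 50 (mod 59) write n = 50 + 59t. Substituting into n ≡ 6 (mod 81) gives 59t ≡ 37 (mod 81), and since 59⁻¹ ≡ 11 (mod 81), t ≡ 2. Hence n ≡ 50 + 59·2 = 168 (mod 4779).
From n ≡ 168 (mod 4779) write n = 168 + 4779t. Substituting into n ≡ 27 (mod 113) gives 4779t ≡ 85 (mod 113), and since 33⁻¹ ≡ 24 (mod 113), t ≡ 6. Hence n ≡ 168 + 4779·6 = 28842 (mod 540027).

28842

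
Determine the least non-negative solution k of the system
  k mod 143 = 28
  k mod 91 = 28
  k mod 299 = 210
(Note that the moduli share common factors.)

Combine the congruences pairwise.
gcd(143, 91) = 13 and 13 | (28 − 28), so the pair is consistent; merging gives k ≡ 28 (mod 1001), where 1001 = lcm(143, 91).
gcd(1001, 299) = 13 and 13 | (210 − 28), so the pair is consistent; merging gives k ≡ 19047 (mod 23023), where 23023 = lcm(1001, 299).
The solution is unique modulo lcm(143, 91, 299) = 23023.

19047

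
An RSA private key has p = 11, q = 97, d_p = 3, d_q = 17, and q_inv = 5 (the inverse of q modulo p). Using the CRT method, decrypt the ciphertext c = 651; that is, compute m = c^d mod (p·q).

998

m₁ = c^(d_p) mod p: c ≡ 2 (mod 11), and 2^3 mod 11 = 8.
m₂ = c^(d_q) mod q: c ≡ 69 (mod 97), and 69^17 mod 97 = 28.
h = q_inv·(m₁ − m₂) mod p = 5·(8 − 28) mod 11 = 10.
m = m₂ + h·q = 28 + 10·97 = 998.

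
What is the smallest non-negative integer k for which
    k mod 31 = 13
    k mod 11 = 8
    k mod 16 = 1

From k ≡ 13 (mod 31) write k = 13 + 31t. Substituting into k ≡ 8 (mod 11) gives 31t ≡ 6 (mod 11), and since 9⁻¹ ≡ 5 (mod 11), t ≡ 8. Hence k ≡ 13 + 31·8 = 261 (mod 341).
From k ≡ 261 (mod 341) write k = 261 + 341t. Substituting into k ≡ 1 (mod 16) gives 341t ≡ 12 (mod 16), and since 5⁻¹ ≡ 13 (mod 16), t ≡ 12. Hence k ≡ 261 + 341·12 = 4353 (mod 5456).

4353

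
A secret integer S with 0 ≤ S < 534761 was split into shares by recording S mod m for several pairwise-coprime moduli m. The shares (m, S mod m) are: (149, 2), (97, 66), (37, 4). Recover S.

281463

From S ≡ 2 (mod 149) write S = 2 + 149t. Substituting into S ≡ 66 (mod 97) gives 149t ≡ 64 (mod 97), and since 52⁻¹ ≡ 28 (mod 97), t ≡ 46. Hence S ≡ 2 + 149·46 = 6856 (mod 14453).
From S ≡ 6856 (mod 14453) write S = 6856 + 14453t. Substituting into S ≡ 4 (mod 37) gives 14453t ≡ 30 (mod 37), and since 23⁻¹ ≡ 29 (mod 37), t ≡ 19. Hence S ≡ 6856 + 14453·19 = 281463 (mod 534761).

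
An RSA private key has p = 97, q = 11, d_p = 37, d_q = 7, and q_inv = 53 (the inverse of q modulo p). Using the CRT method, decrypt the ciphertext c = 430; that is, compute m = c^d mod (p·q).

804

m₁ = c^(d_p) mod p: c ≡ 42 (mod 97), and 42^37 mod 97 = 28.
m₂ = c^(d_q) mod q: c ≡ 1 (mod 11), and 1^7 mod 11 = 1.
h = q_inv·(m₁ − m₂) mod p = 53·(28 − 1) mod 97 = 73.
m = m₂ + h·q = 1 + 73·11 = 804.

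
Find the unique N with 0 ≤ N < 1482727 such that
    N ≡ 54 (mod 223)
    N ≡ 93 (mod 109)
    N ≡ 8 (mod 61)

69853

From N ≡ 54 (mod 223) write N = 54 + 223t. Substituting into N ≡ 93 (mod 109) gives 223t ≡ 39 (mod 109), and since 5⁻¹ ≡ 22 (mod 109), t ≡ 95. Hence N ≡ 54 + 223·95 = 21239 (mod 24307).
From N ≡ 21239 (mod 24307) write N = 21239 + 24307t. Substituting into N ≡ 8 (mod 61) gives 24307t ≡ 58 (mod 61), and since 29⁻¹ ≡ 40 (mod 61), t ≡ 2. Hence N ≡ 21239 + 24307·2 = 69853 (mod 1482727).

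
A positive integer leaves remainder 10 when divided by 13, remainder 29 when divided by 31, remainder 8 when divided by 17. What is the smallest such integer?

4989

The moduli are pairwise coprime; N = 13·31·17 = 6851.
N/13 = 527; 527 ≡ 7 (mod 13); 7·2 ≡ 1, so inverse 2.
N/31 = 221; 221 ≡ 4 (mod 31); 4·8 ≡ 1, so inverse 8.
N/17 = 403; 403 ≡ 12 (mod 17); 12·10 ≡ 1, so inverse 10.
m ≡ 10·527·2 + 29·221·8 + 8·403·10 = 94052.
94052 mod 6851 = 4989.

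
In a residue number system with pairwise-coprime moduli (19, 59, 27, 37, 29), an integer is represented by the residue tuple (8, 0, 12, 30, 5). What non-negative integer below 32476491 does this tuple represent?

The moduli are pairwise coprime; N = 19·59·27·37·29 = 32476491.
N/19 = 1709289; 1709289 ≡ 11 (mod 19); 11·7 ≡ 1, so inverse 7.
N/59 = 550449; 550449 ≡ 38 (mod 59); 38·14 ≡ 1, so inverse 14.
N/27 = 1202833; 1202833 ≡ 10 (mod 27); 10·19 ≡ 1, so inverse 19.
N/37 = 877743; 877743 ≡ 29 (mod 37); 29·23 ≡ 1, so inverse 23.
N/29 = 1119879; 1119879 ≡ 15 (mod 29); 15·2 ≡ 1, so inverse 2.
x ≡ 8·1709289·7 + 0·550449·14 + 12·1202833·19 + 30·877743·23 + 5·1119879·2 = 986807568.
986807568 mod 32476491 = 12512838.

12512838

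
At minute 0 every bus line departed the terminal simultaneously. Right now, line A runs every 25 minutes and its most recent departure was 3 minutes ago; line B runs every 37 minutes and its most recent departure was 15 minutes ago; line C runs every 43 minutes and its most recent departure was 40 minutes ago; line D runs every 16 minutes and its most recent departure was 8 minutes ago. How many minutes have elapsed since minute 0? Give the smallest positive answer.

35128

From t ≡ 3 (mod 25) write t = 3 + 25s. Substituting into t ≡ 15 (mod 37) gives 25s ≡ 12 (mod 37), and since 25⁻¹ ≡ 3 (mod 37), s ≡ 36. Hence t ≡ 3 + 25·36 = 903 (mod 925).
From t ≡ 903 (mod 925) write t = 903 + 925s. Substituting into t ≡ 40 (mod 43) gives 925s ≡ 40 (mod 43), and since 22⁻¹ ≡ 2 (mod 43), s ≡ 37. Hence t ≡ 903 + 925·37 = 35128 (mod 39775).
From t ≡ 35128 (mod 39775) write t = 35128 + 39775s. Substituting into t ≡ 8 (mod 16) gives 39775s ≡ 0 (mod 16), and since 15⁻¹ ≡ 15 (mod 16), s ≡ 0. Hence t ≡ 35128 + 39775·0 = 35128 (mod 636400).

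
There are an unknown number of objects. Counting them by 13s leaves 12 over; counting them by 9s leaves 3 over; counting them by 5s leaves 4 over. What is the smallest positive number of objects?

129

From N ≡ 12 (mod 13) write N = 12 + 13t. Substituting into N ≡ 3 (mod 9) gives 13t ≡ 0 (mod 9), and since 4⁻¹ ≡ 7 (mod 9), t ≡ 0. Hence N ≡ 12 + 13·0 = 12 (mod 117).
From N ≡ 12 (mod 117) write N = 12 + 117t. Substituting into N ≡ 4 (mod 5) gives 117t ≡ 2 (mod 5), and since 2⁻¹ ≡ 3 (mod 5), t ≡ 1. Hence N ≡ 12 + 117·1 = 129 (mod 585).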